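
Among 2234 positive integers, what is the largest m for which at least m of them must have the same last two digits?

23

The 2234 positive integers fall into 100 possible two-digit endings.
If each of the 100 possible two-digit endings held at most 22, the total would be at most 100 × 22 = 2200 < 2234, a contradiction.
So at least one holds ⌈2234/100⌉ = 23.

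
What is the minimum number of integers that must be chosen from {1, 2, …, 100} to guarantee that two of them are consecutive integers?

51

Partition {1, …, 100} into 50 pairs: {1,2}, {3,4}, …, {99,100}.
Choosing 50 integers — say the 50 even numbers 2, 4, …, 100 — takes one from each pair and avoids the property.
Choosing 51 forces two into the same pair by pigeonhole, and those are consecutive. So 51.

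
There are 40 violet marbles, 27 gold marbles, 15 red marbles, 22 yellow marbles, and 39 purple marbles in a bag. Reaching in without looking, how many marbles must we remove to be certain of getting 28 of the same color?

In the worst case we take at most 27 of each color, but all 15 red and all 22 yellow (fewer than 27), giving 27 + 27 + 15 + 22 + 27 = 118.
One more marble then forces some color to 28, so 118 + 1 = 119.

119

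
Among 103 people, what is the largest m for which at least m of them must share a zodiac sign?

9

There are 12 zodiac signs, which serve as the pigeonholes.
If each of the 12 zodiac signs held at most 8, the total would be at most 12 × 8 = 96 < 103, a contradiction.
So at least one holds ⌈103/12⌉ = 9.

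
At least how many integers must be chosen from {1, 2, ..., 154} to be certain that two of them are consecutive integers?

78

Partition {1, …, 154} into 77 pairs: {1,2}, {3,4}, …, {153,154}.
Choosing 77 integers — say the 77 even numbers 2, 4, …, 154 — takes one from each pair and avoids the property.
Choosing 78 forces two into the same pair by pigeonhole, and those are consecutive. So 78.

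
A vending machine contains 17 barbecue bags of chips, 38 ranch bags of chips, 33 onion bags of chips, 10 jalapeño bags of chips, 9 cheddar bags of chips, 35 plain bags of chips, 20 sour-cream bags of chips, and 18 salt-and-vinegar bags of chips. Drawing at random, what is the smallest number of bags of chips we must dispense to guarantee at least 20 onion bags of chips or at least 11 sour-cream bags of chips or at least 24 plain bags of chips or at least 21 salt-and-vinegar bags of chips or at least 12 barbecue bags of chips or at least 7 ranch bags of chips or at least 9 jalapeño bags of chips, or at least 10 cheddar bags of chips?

105

The worst case stops just short of every target: 11 barbecue, 6 ranch, 19 onion, 8 jalapeño, 9 cheddar, 23 plain, 10 sour-cream, all 18 salt-and-vinegar — 11 + 6 + 19 + 8 + 9 + 23 + 10 + 18 = 104 bags of chips.
One more bag of chips must push some flavor to its target, so 104 + 1 = 105.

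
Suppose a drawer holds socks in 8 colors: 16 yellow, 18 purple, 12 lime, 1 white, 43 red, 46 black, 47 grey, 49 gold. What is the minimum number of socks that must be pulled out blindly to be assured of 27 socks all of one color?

152

Treat the 8 colors as pigeonholes.
In the worst case we take at most 26 of each color, but all 16 yellow, all 18 purple, all 12 lime, and all 1 white (fewer than 26), giving 16 + 18 + 12 + 1 + 26 + 26 + 26 + 26 = 151.
One more sock then forces some color to 27, so 151 + 1 = 152.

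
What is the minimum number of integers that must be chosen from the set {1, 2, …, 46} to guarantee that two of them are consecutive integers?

24

Partition {1, …, 46} into 23 pairs: {1,2}, {3,4}, …, {45,46}.
Choosing 23 integers — say the 23 even numbers 2, 4, …, 46 — takes one from each pair and avoids the property.
Choosing 24 forces two into the same pair by pigeonhole, and those are consecutive. So 24.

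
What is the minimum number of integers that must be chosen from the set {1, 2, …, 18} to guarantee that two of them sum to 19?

Partition {1, …, 18} into 9 pairs: {1,18}, {2,17}, …, {9,10}.
Choosing 9 integers — say the integers 1 through 9 — takes one from each pair and avoids the property.
Choosing 10 forces two into the same pair by pigeonhole, and those sum to 19. So 10.

10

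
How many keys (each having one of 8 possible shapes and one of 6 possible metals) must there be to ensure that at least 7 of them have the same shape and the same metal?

289

There are 8 × 6 = 48 (shape, metal) combinations acting as pigeonholes.
With 48 × 6 = 288 keys we could place exactly 6 in each, with no (shape, metal) pair reaching 7.
One more forces some (shape, metal) pair to hold 7, so 288 + 1 = 289.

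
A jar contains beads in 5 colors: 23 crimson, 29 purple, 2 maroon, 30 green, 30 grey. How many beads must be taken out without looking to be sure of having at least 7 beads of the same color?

27

In the worst case we take at most 6 of each color, but all 2 maroon (fewer than 6), giving 6 + 6 + 2 + 6 + 6 = 26.
One more bead then forces some color to 7, so 26 + 1 = 27.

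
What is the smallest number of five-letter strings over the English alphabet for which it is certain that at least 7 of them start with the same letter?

157

There are 26 possible first letters acting as pigeonholes.
With 26 × 6 = 156 five-letter strings over the English alphabet we could place exactly 6 in each, with no class reaching 7.
One more forces some class to hold 7, so 156 + 1 = 157.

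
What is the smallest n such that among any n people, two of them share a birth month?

There are 12 months of the year acting as pigeonholes.
With 12 people we could place one in each, avoiding any repeat.
One more forces some class to hold 2, so 12 + 1 = 13.

13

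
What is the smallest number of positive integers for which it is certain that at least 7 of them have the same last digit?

61

There are 10 possible last digits acting as pigeonholes.
With 10 × 6 = 60 positive integers we could place exactly 6 in each, with no class reaching 7.
One more forces some class to hold 7, so 60 + 1 = 61.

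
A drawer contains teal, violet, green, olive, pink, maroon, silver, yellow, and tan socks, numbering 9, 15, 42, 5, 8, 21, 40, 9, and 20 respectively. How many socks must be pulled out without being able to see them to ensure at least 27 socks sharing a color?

Treat the 9 colors as pigeonholes.
In the worst case we take at most 26 of each color, but all 9 teal, all 15 violet, all 5 olive, all 8 pink, all 21 maroon, all 9 yellow, and all 20 tan (fewer than 26), giving 9 + 15 + 26 + 5 + 8 + 21 + 26 + 9 + 20 = 139.
One more sock then forces some color to 27, so 139 + 1 = 140.

140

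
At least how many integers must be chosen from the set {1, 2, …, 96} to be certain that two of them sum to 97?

49

Partition {1, …, 96} into 48 pairs: {1,96}, {2,95}, …, {48,49}.
Choosing 48 integers — say the integers 1 through 48 — takes one from each pair and avoids the property.
Choosing 49 forces two into the same pair by pigeonhole, and those sum to 97. So 49.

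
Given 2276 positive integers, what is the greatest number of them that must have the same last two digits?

23

There are 100 possible two-digit endings, which serve as the pigeonholes.
If each of the 100 possible two-digit endings held at most 22, the total would be at most 100 × 22 = 2200 < 2276, a contradiction.
So at least one holds ⌈2276/100⌉ = 23.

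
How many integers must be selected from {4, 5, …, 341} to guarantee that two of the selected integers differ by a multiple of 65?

Group the integers by remainder mod 65; there are 65 residue classes, each nonempty in this range.
Choosing one from each class (65 integers) avoids any shared remainder.
One more choice must repeat a class, so two differ by a multiple of 65. Hence 65 + 1 = 66.

66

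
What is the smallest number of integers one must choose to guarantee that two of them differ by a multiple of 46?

Use the pigeonhole principle on residue classes: two integers differ by a multiple of 46 exactly when they share a remainder mod 46.
There are 46 residue classes mod 46, so 46 integers can all lie in distinct classes.
One more integer must repeat a residue, giving a difference divisible by 46. So n = 46 + 1 = 47.

47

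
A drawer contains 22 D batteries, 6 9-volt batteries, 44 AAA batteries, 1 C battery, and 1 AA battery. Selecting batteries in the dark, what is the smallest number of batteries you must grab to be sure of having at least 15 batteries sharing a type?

Treat the 5 types as pigeonholes.
In the worst case we take at most 14 of each type, but all 6 9-volt, all 1 C, and all 1 AA (fewer than 14), giving 14 + 6 + 14 + 1 + 1 = 36.
One more battery then forces some type to 15, so 36 + 1 = 37.

37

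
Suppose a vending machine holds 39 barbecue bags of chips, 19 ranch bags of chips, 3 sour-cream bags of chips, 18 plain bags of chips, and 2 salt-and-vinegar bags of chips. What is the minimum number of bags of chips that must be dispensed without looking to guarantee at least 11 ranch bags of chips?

The worst case draws every non-ranch bag of chips first: 39 + 3 + 18 + 2 = 62.
The next 11 draws are then forced to be ranch, giving 62 + 11 = 73.

73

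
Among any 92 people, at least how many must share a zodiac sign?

The 92 people fall into 12 zodiac signs.
If each of the 12 zodiac signs held at most 7, the total would be at most 12 × 7 = 84 < 92, a contradiction.
So at least one holds ⌈92/12⌉ = 8.

8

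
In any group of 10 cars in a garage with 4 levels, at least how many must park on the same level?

3

If each of the 4 levels held at most 2, the total would be at most 4 × 2 = 8 < 10, a contradiction.
So at least one holds ⌈10/4⌉ = 3.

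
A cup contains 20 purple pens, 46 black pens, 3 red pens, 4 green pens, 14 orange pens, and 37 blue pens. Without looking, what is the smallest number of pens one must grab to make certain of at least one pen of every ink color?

122

The hardest ink color to obtain is red: we could draw every other pen first — 124 − 3 = 121 pens — without a single red one.
The next draw must be red, so 121 + 1 = 122.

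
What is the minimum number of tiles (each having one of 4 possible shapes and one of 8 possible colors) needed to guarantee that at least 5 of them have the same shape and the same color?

129

There are 4 × 8 = 32 (shape, color) combinations acting as pigeonholes.
With 32 × 4 = 128 tiles we could place exactly 4 in each, with no (shape, color) pair reaching 5.
One more forces some (shape, color) pair to hold 5, so 128 + 1 = 129.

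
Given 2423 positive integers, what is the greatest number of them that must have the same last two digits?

25

If each of the 100 possible two-digit endings held at most 24, the total would be at most 100 × 24 = 2400 < 2423, a contradiction.
So at least one holds ⌈2423/100⌉ = 25.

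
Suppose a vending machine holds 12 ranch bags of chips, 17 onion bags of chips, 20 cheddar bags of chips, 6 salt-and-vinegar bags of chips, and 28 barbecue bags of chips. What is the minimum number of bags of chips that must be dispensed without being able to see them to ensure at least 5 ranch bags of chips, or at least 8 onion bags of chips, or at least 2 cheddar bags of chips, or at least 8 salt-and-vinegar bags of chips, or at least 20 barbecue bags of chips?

Each of the 5 flavors has its own threshold; avoid all of them simultaneously.
The worst case stops just short of every target: 4 ranch, 7 onion, 1 cheddar, all 6 salt-and-vinegar, 19 barbecue — 4 + 7 + 1 + 6 + 19 = 37 bags of chips.
One more bag of chips must push some flavor to its target, so 37 + 1 = 38.

38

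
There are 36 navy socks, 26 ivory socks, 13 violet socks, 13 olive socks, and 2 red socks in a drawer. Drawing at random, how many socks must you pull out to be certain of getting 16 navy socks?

To avoid navy socks as long as possible, exhaust the other 4 colors first.
The worst case draws every non-navy sock first: 26 + 13 + 13 + 2 = 54.
The next 16 draws are then forced to be navy, giving 54 + 16 = 70.

70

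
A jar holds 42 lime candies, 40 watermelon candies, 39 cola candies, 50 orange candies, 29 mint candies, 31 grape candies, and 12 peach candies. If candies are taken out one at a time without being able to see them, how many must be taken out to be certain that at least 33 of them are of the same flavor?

201

In the worst case we take at most 32 of each flavor, but all 29 mint, all 31 grape, and all 12 peach (fewer than 32), giving 32 + 32 + 32 + 32 + 29 + 31 + 12 = 200.
One more candy then forces some flavor to 33, so 200 + 1 = 201.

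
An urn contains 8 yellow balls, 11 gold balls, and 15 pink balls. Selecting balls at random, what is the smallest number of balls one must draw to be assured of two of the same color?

The worst case takes 1 ball of each color without reaching 2 of any: 3 × 1 = 3.
The next ball must bring some color to 2, so 3 + 1 = 4.

4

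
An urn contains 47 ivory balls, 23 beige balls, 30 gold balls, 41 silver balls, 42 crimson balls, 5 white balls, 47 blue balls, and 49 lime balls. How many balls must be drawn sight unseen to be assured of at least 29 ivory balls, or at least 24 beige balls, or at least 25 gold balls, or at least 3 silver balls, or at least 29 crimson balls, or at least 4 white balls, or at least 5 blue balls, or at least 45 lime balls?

157

The worst case stops just short of every target: 28 ivory, 23 beige, 24 gold, 2 silver, 28 crimson, 3 white, 4 blue, 44 lime — 28 + 23 + 24 + 2 + 28 + 3 + 4 + 44 = 156 balls.
One more ball must push some color to its target, so 156 + 1 = 157.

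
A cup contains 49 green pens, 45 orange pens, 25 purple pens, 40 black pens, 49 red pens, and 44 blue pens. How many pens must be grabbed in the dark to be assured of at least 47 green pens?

The worst case draws every non-green pen first: 45 + 25 + 40 + 49 + 44 = 203.
The next 47 draws are then forced to be green, giving 203 + 47 = 250.

250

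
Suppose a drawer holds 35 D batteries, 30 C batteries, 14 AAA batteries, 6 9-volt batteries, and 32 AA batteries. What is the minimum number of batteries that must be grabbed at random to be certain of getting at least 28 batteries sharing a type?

In the worst case we take at most 27 of each type, but all 14 AAA and all 6 9-volt (fewer than 27), giving 27 + 27 + 14 + 6 + 27 = 101.
One more battery then forces some type to 28, so 101 + 1 = 102.

102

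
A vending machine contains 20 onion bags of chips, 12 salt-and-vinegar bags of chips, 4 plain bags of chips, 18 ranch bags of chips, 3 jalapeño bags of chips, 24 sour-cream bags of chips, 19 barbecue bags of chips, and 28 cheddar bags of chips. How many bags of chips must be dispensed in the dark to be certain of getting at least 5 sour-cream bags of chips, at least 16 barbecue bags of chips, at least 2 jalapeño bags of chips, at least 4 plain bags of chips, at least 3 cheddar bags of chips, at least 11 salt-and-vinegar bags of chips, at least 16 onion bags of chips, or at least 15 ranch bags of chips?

The worst case stops just short of every target: 15 onion, 10 salt-and-vinegar, 3 plain, 14 ranch, 1 jalapeño, 4 sour-cream, 15 barbecue, 2 cheddar — 15 + 10 + 3 + 14 + 1 + 4 + 15 + 2 = 64 bags of chips.
One more bag of chips must push some flavor to its target, so 64 + 1 = 65.

65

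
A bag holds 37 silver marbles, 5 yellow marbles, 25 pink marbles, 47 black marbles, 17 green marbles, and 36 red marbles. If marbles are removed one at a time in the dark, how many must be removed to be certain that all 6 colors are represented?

The hardest color to obtain is yellow: we could draw every other marble first — 167 − 5 = 162 marbles — without a single yellow one.
The next draw must be yellow, so 162 + 1 = 163.

163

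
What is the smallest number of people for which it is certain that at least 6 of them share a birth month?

61

There are 12 months of the year acting as pigeonholes.
With 12 × 5 = 60 people we could place exactly 5 in each, with no class reaching 6.
One more forces some class to hold 6, so 60 + 1 = 61.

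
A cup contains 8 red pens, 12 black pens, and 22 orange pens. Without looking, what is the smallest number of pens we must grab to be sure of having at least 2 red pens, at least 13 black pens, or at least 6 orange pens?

19

The worst case stops just short of every target: 1 red, 12 black, 5 orange — 1 + 12 + 5 = 18 pens.
One more pen must push some ink color to its target, so 18 + 1 = 19.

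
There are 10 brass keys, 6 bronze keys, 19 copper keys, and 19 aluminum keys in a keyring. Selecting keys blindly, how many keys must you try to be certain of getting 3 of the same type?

The worst case takes 2 keys of each type without reaching 3 of any: 4 × 2 = 8.
The next key must bring some type to 3, so 8 + 1 = 9.

9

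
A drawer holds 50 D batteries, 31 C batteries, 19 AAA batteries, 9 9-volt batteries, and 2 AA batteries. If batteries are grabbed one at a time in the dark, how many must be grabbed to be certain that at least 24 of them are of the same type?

In the worst case we take at most 23 of each type, but all 19 AAA, all 9 9-volt, and all 2 AA (fewer than 23), giving 23 + 23 + 19 + 9 + 2 = 76.
One more battery then forces some type to 24, so 76 + 1 = 77.

77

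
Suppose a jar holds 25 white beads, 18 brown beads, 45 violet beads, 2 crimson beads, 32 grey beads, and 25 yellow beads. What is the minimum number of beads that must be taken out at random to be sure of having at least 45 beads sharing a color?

147

In the worst case we take at most 44 of each color, but all 25 white, all 18 brown, all 2 crimson, all 32 grey, and all 25 yellow (fewer than 44), giving 25 + 18 + 44 + 2 + 32 + 25 = 146.
One more bead then forces some color to 45, so 146 + 1 = 147.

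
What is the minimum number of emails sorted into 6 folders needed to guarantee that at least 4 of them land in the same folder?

19

There are 6 folders acting as pigeonholes.
With 6 × 3 = 18 emails we could place exactly 3 in each, with no class reaching 4.
One more forces some class to hold 4, so 18 + 1 = 19.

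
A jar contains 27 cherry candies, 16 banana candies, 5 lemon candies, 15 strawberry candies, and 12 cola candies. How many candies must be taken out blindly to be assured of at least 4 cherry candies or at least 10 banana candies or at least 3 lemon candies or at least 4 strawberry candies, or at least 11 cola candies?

The worst case stops just short of every target: 3 cherry, 9 banana, 2 lemon, 3 strawberry, 10 cola — 3 + 9 + 2 + 3 + 10 = 27 candies.
One more candy must push some flavor to its target, so 27 + 1 = 28.

28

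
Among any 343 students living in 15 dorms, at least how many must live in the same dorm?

23

The 343 students fall into 15 dorms.
If each of the 15 dorms held at most 22, the total would be at most 15 × 22 = 330 < 343, a contradiction.
So at least one holds ⌈343/15⌉ = 23.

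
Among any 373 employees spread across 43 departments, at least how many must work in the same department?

9

If each of the 43 departments held at most 8, the total would be at most 43 × 8 = 344 < 373, a contradiction.
So at least one holds ⌈373/43⌉ = 9.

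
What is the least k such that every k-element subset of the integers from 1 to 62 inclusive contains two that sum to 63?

32

Partition {1, …, 62} into 31 pairs: {1,62}, {2,61}, …, {31,32}.
Choosing 31 integers — say the integers 1 through 31 — takes one from each pair and avoids the property.
Choosing 32 forces two into the same pair by pigeonhole, and those sum to 63. So 32.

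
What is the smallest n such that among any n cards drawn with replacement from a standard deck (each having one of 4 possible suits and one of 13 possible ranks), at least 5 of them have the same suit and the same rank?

209

There are 4 × 13 = 52 (suit, rank) combinations acting as pigeonholes.
With 52 × 4 = 208 cards drawn with replacement from a standard deck we could place exactly 4 in each, with no (suit, rank) pair reaching 5.
One more forces some (suit, rank) pair to hold 5, so 208 + 1 = 209.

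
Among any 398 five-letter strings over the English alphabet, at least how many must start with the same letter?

16

There are 26 possible first letters, which serve as the pigeonholes.
If each of the 26 possible first letters held at most 15, the total would be at most 26 × 15 = 390 < 398, a contradiction.
So at least one holds ⌈398/26⌉ = 16.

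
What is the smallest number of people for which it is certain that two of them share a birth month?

There are 12 months of the year acting as pigeonholes.
With 12 people we could place one in each, avoiding any repeat.
One more forces some class to hold 2, so 12 + 1 = 13.

13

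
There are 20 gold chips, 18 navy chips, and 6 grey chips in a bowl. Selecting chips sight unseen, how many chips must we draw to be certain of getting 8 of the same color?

21

In the worst case we take at most 7 of each color, but all 6 grey (fewer than 7), giving 7 + 7 + 6 = 20.
One more chip then forces some color to 8, so 20 + 1 = 21.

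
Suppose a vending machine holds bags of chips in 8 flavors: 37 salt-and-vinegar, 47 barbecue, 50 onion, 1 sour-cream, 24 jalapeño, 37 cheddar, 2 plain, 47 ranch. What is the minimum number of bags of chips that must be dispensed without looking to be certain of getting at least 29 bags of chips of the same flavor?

168

In the worst case we take at most 28 of each flavor, but all 1 sour-cream, all 24 jalapeño, and all 2 plain (fewer than 28), giving 28 + 28 + 28 + 1 + 24 + 28 + 2 + 28 = 167.
One more bag of chips then forces some flavor to 29, so 167 + 1 = 168.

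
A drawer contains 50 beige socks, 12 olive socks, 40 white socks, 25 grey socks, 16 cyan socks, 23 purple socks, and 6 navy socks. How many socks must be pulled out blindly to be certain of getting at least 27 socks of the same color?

In the worst case we take at most 26 of each color, but all 12 olive, all 25 grey, all 16 cyan, all 23 purple, and all 6 navy (fewer than 26), giving 26 + 12 + 26 + 25 + 16 + 23 + 6 = 134.
One more sock then forces some color to 27, so 134 + 1 = 135.

135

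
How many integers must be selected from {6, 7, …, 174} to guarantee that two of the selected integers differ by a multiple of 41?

42

Group the integers by remainder mod 41; there are 41 residue classes, each nonempty in this range.
Choosing one from each class (41 integers) avoids any shared remainder.
One more choice must repeat a class, so two differ by a multiple of 41. Hence 41 + 1 = 42.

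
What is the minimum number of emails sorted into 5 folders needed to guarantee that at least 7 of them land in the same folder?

31

There are 5 folders acting as pigeonholes.
With 5 × 6 = 30 emails we could place exactly 6 in each, with no class reaching 7.
One more forces some class to hold 7, so 30 + 1 = 31.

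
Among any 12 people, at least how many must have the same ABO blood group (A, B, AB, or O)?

There are 4 ABO blood groups, which serve as the pigeonholes.
If each of the 4 ABO blood groups held at most 2, the total would be at most 4 × 2 = 8 < 12, a contradiction.
So at least one holds ⌈12/4⌉ = 3.

3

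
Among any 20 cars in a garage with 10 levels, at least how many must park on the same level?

If each of the 10 levels held at most 1, the total would be at most 10 × 1 = 10 < 20, a contradiction.
So at least one holds ⌈20/10⌉ = 2.

2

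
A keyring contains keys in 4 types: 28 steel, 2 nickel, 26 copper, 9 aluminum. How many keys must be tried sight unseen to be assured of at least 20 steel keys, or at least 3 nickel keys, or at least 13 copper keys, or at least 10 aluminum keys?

43

Each of the 4 types has its own threshold; avoid all of them simultaneously.
The worst case stops just short of every target: 19 steel, 2 nickel, 12 copper, 9 aluminum — 19 + 2 + 12 + 9 = 42 keys.
One more key must push some type to its target, so 42 + 1 = 43.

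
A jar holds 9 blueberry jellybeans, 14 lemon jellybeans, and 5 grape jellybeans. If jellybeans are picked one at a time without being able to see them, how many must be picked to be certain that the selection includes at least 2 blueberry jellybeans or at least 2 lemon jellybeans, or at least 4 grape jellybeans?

6

Each of the 3 flavors has its own threshold; avoid all of them simultaneously.
The worst case stops just short of every target: 1 blueberry, 1 lemon, 3 grape — 1 + 1 + 3 = 5 jellybeans.
One more jellybean must push some flavor to its target, so 5 + 1 = 6.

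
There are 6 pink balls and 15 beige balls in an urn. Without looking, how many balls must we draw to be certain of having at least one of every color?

The hardest color to obtain is pink: we could draw every other ball first — 21 − 6 = 15 balls — without a single pink one.
The next draw must be pink, so 15 + 1 = 16.

16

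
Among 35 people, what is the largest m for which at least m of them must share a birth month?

3

If each of the 12 months of the year held at most 2, the total would be at most 12 × 2 = 24 < 35, a contradiction.
So at least one holds ⌈35/12⌉ = 3.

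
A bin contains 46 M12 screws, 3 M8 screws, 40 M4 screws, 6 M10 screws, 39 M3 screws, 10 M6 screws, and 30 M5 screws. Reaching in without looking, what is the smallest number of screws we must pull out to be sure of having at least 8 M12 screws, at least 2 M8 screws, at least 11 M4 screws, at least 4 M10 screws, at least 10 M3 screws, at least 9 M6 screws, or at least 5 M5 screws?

Each of the 7 sizes has its own threshold; avoid all of them simultaneously.
The worst case stops just short of every target: 7 M12, 1 M8, 10 M4, 3 M10, 9 M3, 8 M6, 4 M5 — 7 + 1 + 10 + 3 + 9 + 8 + 4 = 42 screws.
One more screw must push some size to its target, so 42 + 1 = 43.

43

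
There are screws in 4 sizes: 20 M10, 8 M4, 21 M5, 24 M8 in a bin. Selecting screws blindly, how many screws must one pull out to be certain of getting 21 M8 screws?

70

The worst case draws every non-M8 screw first: 20 + 8 + 21 = 49.
The next 21 draws are then forced to be M8, giving 49 + 21 = 70.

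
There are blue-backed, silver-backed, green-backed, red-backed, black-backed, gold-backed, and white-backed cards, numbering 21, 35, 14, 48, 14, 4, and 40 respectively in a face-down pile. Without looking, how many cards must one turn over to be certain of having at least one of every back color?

The hardest back color to obtain is gold-backed: we could draw every other card first — 176 − 4 = 172 cards — without a single gold-backed one.
The next draw must be gold-backed, so 172 + 1 = 173.

173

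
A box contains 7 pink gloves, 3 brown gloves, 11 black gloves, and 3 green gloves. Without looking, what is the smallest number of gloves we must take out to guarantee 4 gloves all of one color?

13

Treat the 4 colors as pigeonholes.
The worst case takes 3 gloves of each color without reaching 4 of any: 4 × 3 = 12.
The next glove must bring some color to 4, so 12 + 1 = 13.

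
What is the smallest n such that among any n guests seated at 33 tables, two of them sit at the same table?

34

There are 33 tables acting as pigeonholes.
With 33 guests we could place one in each, avoiding any repeat.
One more forces some class to hold 2, so 33 + 1 = 34.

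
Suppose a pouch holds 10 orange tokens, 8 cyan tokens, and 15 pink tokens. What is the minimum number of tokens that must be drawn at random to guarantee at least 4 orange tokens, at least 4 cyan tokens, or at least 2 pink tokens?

8

Each of the 3 colors has its own threshold; avoid all of them simultaneously.
The worst case stops just short of every target: 3 orange, 3 cyan, 1 pink — 3 + 3 + 1 = 7 tokens.
One more token must push some color to its target, so 7 + 1 = 8.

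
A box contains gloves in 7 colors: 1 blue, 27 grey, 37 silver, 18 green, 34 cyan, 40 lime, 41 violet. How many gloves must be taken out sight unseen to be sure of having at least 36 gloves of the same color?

In the worst case we take at most 35 of each color, but all 1 blue, all 27 grey, all 18 green, and all 34 cyan (fewer than 35), giving 1 + 27 + 35 + 18 + 34 + 35 + 35 = 185.
One more glove then forces some color to 36, so 185 + 1 = 186.

186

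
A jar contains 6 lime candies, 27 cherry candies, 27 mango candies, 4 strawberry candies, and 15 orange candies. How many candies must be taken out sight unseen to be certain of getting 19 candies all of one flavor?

In the worst case we take at most 18 of each flavor, but all 6 lime, all 4 strawberry, and all 15 orange (fewer than 18), giving 6 + 18 + 18 + 4 + 15 = 61.
One more candy then forces some flavor to 19, so 61 + 1 = 62.

62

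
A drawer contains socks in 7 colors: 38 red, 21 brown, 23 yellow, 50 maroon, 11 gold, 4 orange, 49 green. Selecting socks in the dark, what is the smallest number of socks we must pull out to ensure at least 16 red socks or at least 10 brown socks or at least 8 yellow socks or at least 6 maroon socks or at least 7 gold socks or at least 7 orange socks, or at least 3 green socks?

49

Each of the 7 colors has its own threshold; avoid all of them simultaneously.
The worst case stops just short of every target: 15 red, 9 brown, 7 yellow, 5 maroon, 6 gold, all 4 orange, 2 green — 15 + 9 + 7 + 5 + 6 + 4 + 2 = 48 socks.
One more sock must push some color to its target, so 48 + 1 = 49.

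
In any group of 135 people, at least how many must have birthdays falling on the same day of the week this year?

If each of the 7 days of the week held at most 19, the total would be at most 7 × 19 = 133 < 135, a contradiction.
So at least one holds ⌈135/7⌉ = 20.

20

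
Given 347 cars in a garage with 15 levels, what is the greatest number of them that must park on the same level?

24

The 347 cars fall into 15 levels.
If each of the 15 levels held at most 23, the total would be at most 15 × 23 = 345 < 347, a contradiction.
So at least one holds ⌈347/15⌉ = 24.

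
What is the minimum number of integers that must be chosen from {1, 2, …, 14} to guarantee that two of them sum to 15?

Partition {1, …, 14} into 7 pairs: {1,14}, {2,13}, …, {7,8}.
Choosing 7 integers — say the integers 1 through 7 — takes one from each pair and avoids the property.
Choosing 8 forces two into the same pair by pigeonhole, and those sum to 15. So 8.

8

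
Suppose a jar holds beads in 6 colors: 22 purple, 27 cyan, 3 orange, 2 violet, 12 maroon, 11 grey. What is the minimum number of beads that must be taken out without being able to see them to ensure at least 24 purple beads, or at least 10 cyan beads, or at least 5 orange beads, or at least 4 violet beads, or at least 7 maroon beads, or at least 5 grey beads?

47

Each of the 6 colors has its own threshold; avoid all of them simultaneously.
The worst case stops just short of every target: all 22 purple, 9 cyan, all 3 orange, all 2 violet, 6 maroon, 4 grey — 22 + 9 + 3 + 2 + 6 + 4 = 46 beads.
One more bead must push some color to its target, so 46 + 1 = 47.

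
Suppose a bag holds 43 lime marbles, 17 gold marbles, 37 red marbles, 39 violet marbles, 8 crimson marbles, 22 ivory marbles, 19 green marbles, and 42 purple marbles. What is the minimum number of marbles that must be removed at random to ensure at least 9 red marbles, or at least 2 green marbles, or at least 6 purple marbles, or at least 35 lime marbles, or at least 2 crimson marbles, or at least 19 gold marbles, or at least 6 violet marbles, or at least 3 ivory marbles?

74

Each of the 8 colors has its own threshold; avoid all of them simultaneously.
The worst case stops just short of every target: 34 lime, all 17 gold, 8 red, 5 violet, 1 crimson, 2 ivory, 1 green, 5 purple — 34 + 17 + 8 + 5 + 1 + 2 + 1 + 5 = 73 marbles.
One more marble must push some color to its target, so 73 + 1 = 74.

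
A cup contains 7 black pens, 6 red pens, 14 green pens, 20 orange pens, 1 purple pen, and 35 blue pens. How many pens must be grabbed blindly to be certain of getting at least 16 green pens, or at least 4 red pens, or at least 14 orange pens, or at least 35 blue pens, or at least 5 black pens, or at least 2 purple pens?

70

The worst case stops just short of every target: 4 black, 3 red, all 14 green, 13 orange, 1 purple, 34 blue — 4 + 3 + 14 + 13 + 1 + 34 = 69 pens.
One more pen must push some ink color to its target, so 69 + 1 = 70.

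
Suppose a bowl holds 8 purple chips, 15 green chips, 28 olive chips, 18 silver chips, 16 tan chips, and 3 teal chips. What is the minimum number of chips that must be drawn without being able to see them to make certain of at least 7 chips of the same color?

In the worst case we take at most 6 of each color, but all 3 teal (fewer than 6), giving 6 + 6 + 6 + 6 + 6 + 3 = 33.
One more chip then forces some color to 7, so 33 + 1 = 34.

34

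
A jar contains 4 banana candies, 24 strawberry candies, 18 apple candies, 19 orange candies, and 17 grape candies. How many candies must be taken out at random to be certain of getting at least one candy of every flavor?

79

The hardest flavor to obtain is banana: we could draw every other candy first — 82 − 4 = 78 candies — without a single banana one.
The next draw must be banana, so 78 + 1 = 79.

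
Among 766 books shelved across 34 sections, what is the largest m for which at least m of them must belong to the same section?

23

The 766 books fall into 34 sections.
If each of the 34 sections held at most 22, the total would be at most 34 × 22 = 748 < 766, a contradiction.
So at least one holds ⌈766/34⌉ = 23.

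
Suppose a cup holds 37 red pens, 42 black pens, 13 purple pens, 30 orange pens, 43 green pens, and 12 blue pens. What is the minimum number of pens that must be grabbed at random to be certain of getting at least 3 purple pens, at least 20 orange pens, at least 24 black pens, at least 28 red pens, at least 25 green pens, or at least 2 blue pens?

The worst case stops just short of every target: 27 red, 23 black, 2 purple, 19 orange, 24 green, 1 blue — 27 + 23 + 2 + 19 + 24 + 1 = 96 pens.
One more pen must push some ink color to its target, so 96 + 1 = 97.

97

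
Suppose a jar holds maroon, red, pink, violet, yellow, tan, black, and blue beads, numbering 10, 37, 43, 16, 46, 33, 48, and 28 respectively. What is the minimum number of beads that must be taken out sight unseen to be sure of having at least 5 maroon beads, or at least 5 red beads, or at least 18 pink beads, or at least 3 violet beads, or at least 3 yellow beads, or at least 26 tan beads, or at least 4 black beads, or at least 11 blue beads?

68

The worst case stops just short of every target: 4 maroon, 4 red, 17 pink, 2 violet, 2 yellow, 25 tan, 3 black, 10 blue — 4 + 4 + 17 + 2 + 2 + 25 + 3 + 10 = 67 beads.
One more bead must push some color to its target, so 67 + 1 = 68.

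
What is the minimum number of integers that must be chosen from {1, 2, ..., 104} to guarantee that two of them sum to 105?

Partition {1, …, 104} into 52 pairs: {1,104}, {2,103}, …, {52,53}.
Choosing 52 integers — say the integers 1 through 52 — takes one from each pair and avoids the property.
Choosing 53 forces two into the same pair by pigeonhole, and those sum to 105. So 53.

53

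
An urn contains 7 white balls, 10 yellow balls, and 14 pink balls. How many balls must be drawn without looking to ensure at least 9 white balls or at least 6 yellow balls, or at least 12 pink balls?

The worst case stops just short of every target: all 7 white, 5 yellow, 11 pink — 7 + 5 + 11 = 23 balls.
One more ball must push some color to its target, so 23 + 1 = 24.

24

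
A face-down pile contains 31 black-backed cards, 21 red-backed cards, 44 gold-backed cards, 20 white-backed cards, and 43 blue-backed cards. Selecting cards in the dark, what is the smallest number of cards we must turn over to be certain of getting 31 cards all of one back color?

In the worst case we take at most 30 of each back color, but all 21 red-backed and all 20 white-backed (fewer than 30), giving 30 + 21 + 30 + 20 + 30 = 131.
One more card then forces some back color to 31, so 131 + 1 = 132.

132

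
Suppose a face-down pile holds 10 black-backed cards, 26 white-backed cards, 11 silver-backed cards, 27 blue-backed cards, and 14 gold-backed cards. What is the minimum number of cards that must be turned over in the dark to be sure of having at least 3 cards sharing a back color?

The worst case takes 2 cards of each back color without reaching 3 of any: 5 × 2 = 10.
The next card must bring some back color to 3, so 10 + 1 = 11.

11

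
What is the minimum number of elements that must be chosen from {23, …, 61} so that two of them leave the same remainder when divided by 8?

9

Group the integers by remainder mod 8; there are 8 residue classes, each nonempty in this range.
Choosing one from each class (8 integers) avoids any shared remainder.
One more choice must repeat a class, so two differ by a multiple of 8. Hence 8 + 1 = 9.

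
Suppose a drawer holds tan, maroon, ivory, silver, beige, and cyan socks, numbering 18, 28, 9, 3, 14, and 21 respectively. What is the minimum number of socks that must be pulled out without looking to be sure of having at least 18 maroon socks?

To avoid maroon socks as long as possible, exhaust the other 5 colors first.
The worst case draws every non-maroon sock first: 18 + 9 + 3 + 14 + 21 = 65.
The next 18 draws are then forced to be maroon, giving 65 + 18 = 83.

83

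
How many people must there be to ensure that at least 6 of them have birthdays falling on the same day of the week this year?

36

There are 7 days of the week acting as pigeonholes.
With 7 × 5 = 35 people we could place exactly 5 in each, with no class reaching 6.
One more forces some class to hold 6, so 35 + 1 = 36.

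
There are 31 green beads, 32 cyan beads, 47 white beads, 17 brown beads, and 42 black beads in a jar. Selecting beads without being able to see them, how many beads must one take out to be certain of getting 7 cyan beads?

The worst case draws every non-cyan bead first: 31 + 47 + 17 + 42 = 137.
The next 7 draws are then forced to be cyan, giving 137 + 7 = 144.

144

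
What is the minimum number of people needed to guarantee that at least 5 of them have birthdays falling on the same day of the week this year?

29

There are 7 days of the week acting as pigeonholes.
With 7 × 4 = 28 people we could place exactly 4 in each, with no class reaching 5.
One more forces some class to hold 5, so 28 + 1 = 29.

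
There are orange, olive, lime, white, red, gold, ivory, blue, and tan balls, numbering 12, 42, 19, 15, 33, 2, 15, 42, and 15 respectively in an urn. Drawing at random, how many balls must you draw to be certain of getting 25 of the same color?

In the worst case we take at most 24 of each color, but all 12 orange, all 19 lime, all 15 white, all 2 gold, all 15 ivory, and all 15 tan (fewer than 24), giving 12 + 24 + 19 + 15 + 24 + 2 + 15 + 24 + 15 = 150.
One more ball then forces some color to 25, so 150 + 1 = 151.

151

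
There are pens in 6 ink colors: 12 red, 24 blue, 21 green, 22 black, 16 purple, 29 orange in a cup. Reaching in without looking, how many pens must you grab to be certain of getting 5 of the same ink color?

25

Treat the 6 ink colors as pigeonholes.
The worst case takes 4 pens of each ink color without reaching 5 of any: 6 × 4 = 24.
The next pen must bring some ink color to 5, so 24 + 1 = 25.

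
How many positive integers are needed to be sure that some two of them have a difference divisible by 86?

Two integers differ by a multiple of 86 exactly when they share a remainder mod 86.
There are 86 residue classes mod 86, so 86 integers can all lie in distinct classes.
One more integer must repeat a residue, giving a difference divisible by 86. So n = 86 + 1 = 87.

87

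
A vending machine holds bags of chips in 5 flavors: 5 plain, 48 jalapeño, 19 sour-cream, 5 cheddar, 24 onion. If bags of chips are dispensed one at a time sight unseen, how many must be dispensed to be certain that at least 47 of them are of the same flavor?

In the worst case we take at most 46 of each flavor, but all 5 plain, all 19 sour-cream, all 5 cheddar, and all 24 onion (fewer than 46), giving 5 + 46 + 19 + 5 + 24 = 99.
One more bag of chips then forces some flavor to 47, so 99 + 1 = 100.

100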